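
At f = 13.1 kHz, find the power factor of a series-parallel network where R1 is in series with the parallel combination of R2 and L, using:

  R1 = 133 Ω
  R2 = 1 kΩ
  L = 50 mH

Step 1 — Angular frequency: ω = 2π·f = 2π·1.31e+04 = 8.231e+04 rad/s.
Step 2 — Component impedances:
  R1: Z = R = 133 Ω
  R2: Z = R = 1000 Ω
  L: Z = jωL = j·8.231e+04·0.05 = 0 + j4115 Ω
Step 3 — Parallel branch: R2 || L = 1/(1/R2 + 1/L) = 944.3 + j229.4 Ω.
Step 4 — Series with R1: Z_total = R1 + (R2 || L) = 1077 + j229.4 Ω = 1101∠12.0° Ω.
Step 5 — Power factor: PF = cos(φ) = Re(Z)/|Z| = 1077.3/1101.4 = 0.9781.
Step 6 — Type: Im(Z) = 229.4 ⇒ lagging (phase φ = 12.0°).

PF = 0.9781 (lagging, φ = 12.0°)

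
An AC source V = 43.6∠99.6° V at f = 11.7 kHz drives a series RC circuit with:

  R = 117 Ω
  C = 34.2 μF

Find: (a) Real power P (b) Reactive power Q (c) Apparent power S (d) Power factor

Step 1 — Angular frequency: ω = 2π·f = 2π·1.17e+04 = 7.351e+04 rad/s.
Step 2 — Component impedances:
  R: Z = R = 117 Ω
  C: Z = 1/(jωC) = -j/(ω·C) = 0 - j0.3977 Ω
Step 3 — Series combination: Z_total = R + C = 117 - j0.3977 Ω = 117∠-0.2° Ω.
Step 4 — Source phasor: V = 43.6∠99.6° V = -7.271 + j42.99 V.
Step 5 — Current: I = V / Z = -0.06339 + j0.3672 A = 0.3726∠99.8° A.
Step 6 — Complex power: S = V·I* = 16.25 - j0.05523 VA.
Step 7 — Real power: P = Re(S) = 16.25 W.
Step 8 — Reactive power: Q = Im(S) = -0.05523 VAR.
Step 9 — Apparent power: |S| = 16.25 VA.
Step 10 — Power factor: PF = P/|S| = 1 (leading).

(a) P = 16.25 W  (b) Q = -0.05523 VAR  (c) S = 16.25 VA  (d) PF = 1 (leading)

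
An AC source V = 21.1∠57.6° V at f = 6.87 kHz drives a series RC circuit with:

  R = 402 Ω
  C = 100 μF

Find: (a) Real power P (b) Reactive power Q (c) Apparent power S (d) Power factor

Step 1 — Angular frequency: ω = 2π·f = 2π·6870 = 4.317e+04 rad/s.
Step 2 — Component impedances:
  R: Z = R = 402 Ω
  C: Z = 1/(jωC) = -j/(ω·C) = 0 - j0.2317 Ω
Step 3 — Series combination: Z_total = R + C = 402 - j0.2317 Ω = 402∠-0.0° Ω.
Step 4 — Source phasor: V = 21.1∠57.6° V = 11.31 + j17.82 V.
Step 5 — Current: I = V / Z = 0.0281 + j0.04433 A = 0.05249∠57.6° A.
Step 6 — Complex power: S = V·I* = 1.107 - j0.0006382 VA.
Step 7 — Real power: P = Re(S) = 1.107 W.
Step 8 — Reactive power: Q = Im(S) = -0.0006382 VAR.
Step 9 — Apparent power: |S| = 1.107 VA.
Step 10 — Power factor: PF = P/|S| = 1 (leading).

(a) P = 1.107 W  (b) Q = -0.0006382 VAR  (c) S = 1.107 VA  (d) PF = 1 (leading)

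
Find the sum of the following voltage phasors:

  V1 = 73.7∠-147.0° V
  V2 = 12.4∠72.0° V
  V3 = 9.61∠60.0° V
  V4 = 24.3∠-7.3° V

Step 1 — Convert each phasor to rectangular form:
  V1 = 73.7·(cos(-147.0°) + j·sin(-147.0°)) = -61.81 - j40.14 V
  V2 = 12.4·(cos(72.0°) + j·sin(72.0°)) = 3.832 + j11.79 V
  V3 = 9.61·(cos(60.0°) + j·sin(60.0°)) = 4.805 + j8.323 V
  V4 = 24.3·(cos(-7.3°) + j·sin(-7.3°)) = 24.1 - j3.088 V
Step 2 — Sum components: V_total = -29.07 - j23.11 V.
Step 3 — Convert to polar: |V_total| = 37.14 V, ∠V_total = -141.5°.

V_total = 37.14∠-141.5° V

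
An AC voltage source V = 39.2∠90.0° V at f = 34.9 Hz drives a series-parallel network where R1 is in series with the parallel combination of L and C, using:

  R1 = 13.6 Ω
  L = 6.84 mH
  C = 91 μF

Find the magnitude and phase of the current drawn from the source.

Step 1 — Angular frequency: ω = 2π·f = 2π·34.9 = 219.3 rad/s.
Step 2 — Component impedances:
  R1: Z = R = 13.6 Ω
  L: Z = jωL = j·219.3·0.00684 = 0 + j1.5 Ω
  C: Z = 1/(jωC) = -j/(ω·C) = 0 - j50.11 Ω
Step 3 — Parallel branch: L || C = 1/(1/L + 1/C) = 0 + j1.546 Ω.
Step 4 — Series with R1: Z_total = R1 + (L || C) = 13.6 + j1.546 Ω = 13.69∠6.5° Ω.
Step 5 — Source phasor: V = 39.2∠90.0° V = 0 + j39.2 V.
Step 6 — Ohm's law: I = V / Z_total = (0 + j39.2) / (13.6 + j1.546) = 0.3235 + j2.846 A.
Step 7 — Convert to polar: |I| = 2.864 A, ∠I = 83.5°.

I = 2.864∠83.5° A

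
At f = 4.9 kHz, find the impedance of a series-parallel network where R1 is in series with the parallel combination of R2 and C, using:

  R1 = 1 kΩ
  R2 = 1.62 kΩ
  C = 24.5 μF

Step 1 — Angular frequency: ω = 2π·f = 2π·4900 = 3.079e+04 rad/s.
Step 2 — Component impedances:
  R1: Z = R = 1000 Ω
  R2: Z = R = 1620 Ω
  C: Z = 1/(jωC) = -j/(ω·C) = 0 - j1.326 Ω
Step 3 — Parallel branch: R2 || C = 1/(1/R2 + 1/C) = 0.001085 - j1.326 Ω.
Step 4 — Series with R1: Z_total = R1 + (R2 || C) = 1000 - j1.326 Ω = 1000∠-0.1° Ω.

Z = 1000 - j1.326 Ω = 1000∠-0.1° Ω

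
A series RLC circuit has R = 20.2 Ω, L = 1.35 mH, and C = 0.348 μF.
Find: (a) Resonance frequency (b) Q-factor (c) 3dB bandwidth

Step 1 — Resonance condition Im(Z)=0 gives ω₀ = 1/√(LC).
Step 2 — ω₀ = 1/√(0.00135·3.48e-07) = 4.614e+04 rad/s.
Step 3 — f₀ = ω₀/(2π) = 7343 Hz.
Step 4 — Series Q: Q = ω₀L/R = 4.614e+04·0.00135/20.2 = 3.083.
Step 5 — 3dB bandwidth: Δω = ω₀/Q = 1.496e+04 rad/s; BW = Δω/(2π) = 2381 Hz.

(a) f₀ = 7343 Hz  (b) Q = 3.083  (c) BW = 2381 Hz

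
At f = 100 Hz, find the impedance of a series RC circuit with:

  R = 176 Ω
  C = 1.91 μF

Step 1 — Angular frequency: ω = 2π·f = 2π·100 = 628.3 rad/s.
Step 2 — Component impedances:
  R: Z = R = 176 Ω
  C: Z = 1/(jωC) = -j/(ω·C) = 0 - j833.3 Ω
Step 3 — Series combination: Z_total = R + C = 176 - j833.3 Ω = 851.7∠-78.1° Ω.

Z = 176 - j833.3 Ω = 851.7∠-78.1° Ω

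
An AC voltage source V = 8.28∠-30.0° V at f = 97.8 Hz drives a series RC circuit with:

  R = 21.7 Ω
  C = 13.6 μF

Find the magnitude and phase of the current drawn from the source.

Step 1 — Angular frequency: ω = 2π·f = 2π·97.8 = 614.5 rad/s.
Step 2 — Component impedances:
  R: Z = R = 21.7 Ω
  C: Z = 1/(jωC) = -j/(ω·C) = 0 - j119.7 Ω
Step 3 — Series combination: Z_total = R + C = 21.7 - j119.7 Ω = 121.6∠-79.7° Ω.
Step 4 — Source phasor: V = 8.28∠-30.0° V = 7.171 - j4.14 V.
Step 5 — Ohm's law: I = V / Z_total = (7.171 - j4.14) / (21.7 - j119.7) = 0.04402 + j0.05194 A.
Step 6 — Convert to polar: |I| = 0.06809 A, ∠I = 49.7°.

I = 0.06809∠49.7° A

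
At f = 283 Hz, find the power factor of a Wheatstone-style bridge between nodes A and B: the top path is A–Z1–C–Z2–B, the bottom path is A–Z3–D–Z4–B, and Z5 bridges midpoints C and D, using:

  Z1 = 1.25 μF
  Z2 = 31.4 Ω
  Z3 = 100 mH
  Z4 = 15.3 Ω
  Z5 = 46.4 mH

Step 1 — Angular frequency: ω = 2π·f = 2π·283 = 1778 rad/s.
Step 2 — Component impedances:
  Z1: Z = 1/(jωC) = -j/(ω·C) = 0 - j449.9 Ω
  Z2: Z = R = 31.4 Ω
  Z3: Z = jωL = j·1778·0.1 = 0 + j177.8 Ω
  Z4: Z = R = 15.3 Ω
  Z5: Z = jωL = j·1778·0.0464 = 0 + j82.51 Ω
Step 3 — Bridge requires nodal analysis (the Z5 bridge couples midpoints C and D, so the two paths cannot be reduced to a simple series/parallel combination). Setting node B to ground and injecting 1 A at node A, the 3-node admittance system at A, C, D solves to V_A = Z_AB = 49.19 + j309.4 Ω = 313.2∠81.0° Ω.
Step 4 — Power factor: PF = cos(φ) = Re(Z)/|Z| = 49.19/313.25 = 0.157.
Step 5 — Type: Im(Z) = 309.4 ⇒ lagging (phase φ = 81.0°).

PF = 0.157 (lagging, φ = 81.0°)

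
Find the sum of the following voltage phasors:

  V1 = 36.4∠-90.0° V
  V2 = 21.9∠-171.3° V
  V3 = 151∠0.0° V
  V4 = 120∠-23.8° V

Step 1 — Convert each phasor to rectangular form:
  V1 = 36.4·(cos(-90.0°) + j·sin(-90.0°)) = 0 - j36.4 V
  V2 = 21.9·(cos(-171.3°) + j·sin(-171.3°)) = -21.65 - j3.313 V
  V3 = 151·(cos(0.0°) + j·sin(0.0°)) = 151 V
  V4 = 120·(cos(-23.8°) + j·sin(-23.8°)) = 109.8 - j48.43 V
Step 2 — Sum components: V_total = 239.1 - j88.14 V.
Step 3 — Convert to polar: |V_total| = 254.9 V, ∠V_total = -20.2°.

V_total = 254.9∠-20.2° V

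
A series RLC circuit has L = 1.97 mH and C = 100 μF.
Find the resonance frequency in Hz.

Step 1 — Resonance condition Im(Z)=0 gives ω₀ = 1/√(LC).
Step 2 — ω₀ = 1/√(0.00197·0.0001) = 2253 rad/s.
Step 3 — f₀ = ω₀/(2π) = 358.6 Hz.

f₀ = 358.6 Hz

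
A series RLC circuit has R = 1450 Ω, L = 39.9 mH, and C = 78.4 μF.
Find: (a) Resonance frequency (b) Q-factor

Step 1 — Resonance condition Im(Z)=0 gives ω₀ = 1/√(LC).
Step 2 — ω₀ = 1/√(0.0399·7.84e-05) = 565.4 rad/s.
Step 3 — f₀ = ω₀/(2π) = 89.99 Hz.
Step 4 — Series Q: Q = ω₀L/R = 565.4·0.0399/1450 = 0.01556.

(a) f₀ = 89.99 Hz  (b) Q = 0.01556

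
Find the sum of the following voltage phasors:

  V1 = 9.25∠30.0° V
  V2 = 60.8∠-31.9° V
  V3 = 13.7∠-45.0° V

Step 1 — Convert each phasor to rectangular form:
  V1 = 9.25·(cos(30.0°) + j·sin(30.0°)) = 8.011 + j4.625 V
  V2 = 60.8·(cos(-31.9°) + j·sin(-31.9°)) = 51.62 - j32.13 V
  V3 = 13.7·(cos(-45.0°) + j·sin(-45.0°)) = 9.687 - j9.687 V
Step 2 — Sum components: V_total = 69.32 - j37.19 V.
Step 3 — Convert to polar: |V_total| = 78.66 V, ∠V_total = -28.2°.

V_total = 78.66∠-28.2° V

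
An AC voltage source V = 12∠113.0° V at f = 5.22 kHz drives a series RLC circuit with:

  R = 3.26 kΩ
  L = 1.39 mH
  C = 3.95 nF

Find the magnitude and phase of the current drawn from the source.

Step 1 — Angular frequency: ω = 2π·f = 2π·5220 = 3.28e+04 rad/s.
Step 2 — Component impedances:
  R: Z = R = 3260 Ω
  L: Z = jωL = j·3.28e+04·0.00139 = 0 + j45.59 Ω
  C: Z = 1/(jωC) = -j/(ω·C) = 0 - j7719 Ω
Step 3 — Series combination: Z_total = R + L + C = 3260 - j7673 Ω = 8337∠-67.0° Ω.
Step 4 — Source phasor: V = 12∠113.0° V = -4.689 + j11.05 V.
Step 5 — Ohm's law: I = V / Z_total = (-4.689 + j11.05) / (3260 - j7673) = -0.001439 + j4.6e-07 A.
Step 6 — Convert to polar: |I| = 0.001439 A, ∠I = 180.0°.

I = 0.001439∠180.0° A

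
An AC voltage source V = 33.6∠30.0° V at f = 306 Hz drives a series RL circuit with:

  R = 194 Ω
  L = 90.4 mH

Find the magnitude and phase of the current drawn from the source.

Step 1 — Angular frequency: ω = 2π·f = 2π·306 = 1923 rad/s.
Step 2 — Component impedances:
  R: Z = R = 194 Ω
  L: Z = jωL = j·1923·0.0904 = 0 + j173.8 Ω
Step 3 — Series combination: Z_total = R + L = 194 + j173.8 Ω = 260.5∠41.9° Ω.
Step 4 — Source phasor: V = 33.6∠30.0° V = 29.1 + j16.8 V.
Step 5 — Ohm's law: I = V / Z_total = (29.1 + j16.8) / (194 + j173.8) = 0.1262 - j0.02651 A.
Step 6 — Convert to polar: |I| = 0.129 A, ∠I = -11.9°.

I = 0.129∠-11.9° A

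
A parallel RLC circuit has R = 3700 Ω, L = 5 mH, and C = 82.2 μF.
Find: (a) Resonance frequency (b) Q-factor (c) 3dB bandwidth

Step 1 — Resonance: ω₀ = 1/√(LC) = 1/√(0.005·8.22e-05) = 1560 rad/s.
Step 2 — f₀ = ω₀/(2π) = 248.3 Hz.
Step 3 — Parallel Q: Q = R/(ω₀L) = 3700/(1560·0.005) = 474.4.
Step 4 — Bandwidth: Δω = ω₀/Q = 3.288 rad/s; BW = Δω/(2π) = 0.5233 Hz.

(a) f₀ = 248.3 Hz  (b) Q = 474.4  (c) BW = 0.5233 Hz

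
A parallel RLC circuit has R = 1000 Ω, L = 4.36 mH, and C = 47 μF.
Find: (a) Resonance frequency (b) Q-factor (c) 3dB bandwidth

Step 1 — Resonance: ω₀ = 1/√(LC) = 1/√(0.00436·4.7e-05) = 2209 rad/s.
Step 2 — f₀ = ω₀/(2π) = 351.6 Hz.
Step 3 — Parallel Q: Q = R/(ω₀L) = 1000/(2209·0.00436) = 103.8.
Step 4 — Bandwidth: Δω = ω₀/Q = 21.28 rad/s; BW = Δω/(2π) = 3.386 Hz.

(a) f₀ = 351.6 Hz  (b) Q = 103.8  (c) BW = 3.386 Hz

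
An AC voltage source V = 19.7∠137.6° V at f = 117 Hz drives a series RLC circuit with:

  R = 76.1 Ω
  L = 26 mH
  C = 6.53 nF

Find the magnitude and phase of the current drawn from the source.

Step 1 — Angular frequency: ω = 2π·f = 2π·117 = 735.1 rad/s.
Step 2 — Component impedances:
  R: Z = R = 76.1 Ω
  L: Z = jωL = j·735.1·0.026 = 0 + j19.11 Ω
  C: Z = 1/(jωC) = -j/(ω·C) = 0 - j2.083e+05 Ω
Step 3 — Series combination: Z_total = R + L + C = 76.1 - j2.083e+05 Ω = 2.083e+05∠-90.0° Ω.
Step 4 — Source phasor: V = 19.7∠137.6° V = -14.55 + j13.28 V.
Step 5 — Ohm's law: I = V / Z_total = (-14.55 + j13.28) / (76.1 - j2.083e+05) = -6.38e-05 - j6.982e-05 A.
Step 6 — Convert to polar: |I| = 9.458e-05 A, ∠I = -132.4°.

I = 9.458e-05∠-132.4° A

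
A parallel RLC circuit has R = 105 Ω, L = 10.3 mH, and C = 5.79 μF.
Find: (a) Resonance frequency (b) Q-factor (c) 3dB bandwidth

Step 1 — Resonance: ω₀ = 1/√(LC) = 1/√(0.0103·5.79e-06) = 4095 rad/s.
Step 2 — f₀ = ω₀/(2π) = 651.7 Hz.
Step 3 — Parallel Q: Q = R/(ω₀L) = 105/(4095·0.0103) = 2.489.
Step 4 — Bandwidth: Δω = ω₀/Q = 1645 rad/s; BW = Δω/(2π) = 261.8 Hz.

(a) f₀ = 651.7 Hz  (b) Q = 2.489  (c) BW = 261.8 Hz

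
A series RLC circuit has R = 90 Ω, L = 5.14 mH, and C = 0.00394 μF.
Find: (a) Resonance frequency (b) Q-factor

Step 1 — Resonance condition Im(Z)=0 gives ω₀ = 1/√(LC).
Step 2 — ω₀ = 1/√(0.00514·3.94e-09) = 2.222e+05 rad/s.
Step 3 — f₀ = ω₀/(2π) = 3.537e+04 Hz.
Step 4 — Series Q: Q = ω₀L/R = 2.222e+05·0.00514/90 = 12.69.

(a) f₀ = 3.537e+04 Hz  (b) Q = 12.69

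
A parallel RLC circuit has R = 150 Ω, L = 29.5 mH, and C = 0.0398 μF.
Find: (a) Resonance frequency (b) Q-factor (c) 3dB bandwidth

Step 1 — Resonance: ω₀ = 1/√(LC) = 1/√(0.0295·3.98e-08) = 2.918e+04 rad/s.
Step 2 — f₀ = ω₀/(2π) = 4645 Hz.
Step 3 — Parallel Q: Q = R/(ω₀L) = 150/(2.918e+04·0.0295) = 0.1742.
Step 4 — Bandwidth: Δω = ω₀/Q = 1.675e+05 rad/s; BW = Δω/(2π) = 2.666e+04 Hz.

(a) f₀ = 4645 Hz  (b) Q = 0.1742  (c) BW = 2.666e+04 Hz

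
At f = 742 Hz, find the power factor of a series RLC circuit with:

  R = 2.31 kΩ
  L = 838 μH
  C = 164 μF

Step 1 — Angular frequency: ω = 2π·f = 2π·742 = 4662 rad/s.
Step 2 — Component impedances:
  R: Z = R = 2310 Ω
  L: Z = jωL = j·4662·0.000838 = 0 + j3.907 Ω
  C: Z = 1/(jωC) = -j/(ω·C) = 0 - j1.308 Ω
Step 3 — Series combination: Z_total = R + L + C = 2310 + j2.599 Ω = 2310∠0.1° Ω.
Step 4 — Power factor: PF = cos(φ) = Re(Z)/|Z| = 2310/2310 = 1.
Step 5 — Type: Im(Z) = 2.599 ⇒ lagging (phase φ = 0.1°).

PF = 1 (lagging, φ = 0.1°)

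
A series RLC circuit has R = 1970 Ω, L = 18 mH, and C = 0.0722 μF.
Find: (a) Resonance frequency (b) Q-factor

Step 1 — Resonance condition Im(Z)=0 gives ω₀ = 1/√(LC).
Step 2 — ω₀ = 1/√(0.018·7.22e-08) = 2.774e+04 rad/s.
Step 3 — f₀ = ω₀/(2π) = 4415 Hz.
Step 4 — Series Q: Q = ω₀L/R = 2.774e+04·0.018/1970 = 0.2535.

(a) f₀ = 4415 Hz  (b) Q = 0.2535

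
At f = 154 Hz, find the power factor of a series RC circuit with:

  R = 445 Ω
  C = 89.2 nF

Step 1 — Angular frequency: ω = 2π·f = 2π·154 = 967.6 rad/s.
Step 2 — Component impedances:
  R: Z = R = 445 Ω
  C: Z = 1/(jωC) = -j/(ω·C) = 0 - j1.159e+04 Ω
Step 3 — Series combination: Z_total = R + C = 445 - j1.159e+04 Ω = 1.159e+04∠-87.8° Ω.
Step 4 — Power factor: PF = cos(φ) = Re(Z)/|Z| = 445/11595 = 0.03838.
Step 5 — Type: Im(Z) = -1.159e+04 ⇒ leading (phase φ = -87.8°).

PF = 0.03838 (leading, φ = -87.8°)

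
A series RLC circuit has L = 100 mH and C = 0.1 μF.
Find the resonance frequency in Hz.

Step 1 — Resonance condition Im(Z)=0 gives ω₀ = 1/√(LC).
Step 2 — ω₀ = 1/√(0.1·1e-07) = 1e+04 rad/s.
Step 3 — f₀ = ω₀/(2π) = 1592 Hz.

f₀ = 1592 Hz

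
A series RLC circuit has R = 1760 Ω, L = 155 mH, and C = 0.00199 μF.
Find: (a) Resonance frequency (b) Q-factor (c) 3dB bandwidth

Step 1 — Resonance: ω₀ = 1/√(LC) = 1/√(0.155·1.99e-09) = 5.694e+04 rad/s.
Step 2 — f₀ = ω₀/(2π) = 9062 Hz.
Step 3 — Series Q: Q = ω₀L/R = 5.694e+04·0.155/1760 = 5.014.
Step 4 — Bandwidth: Δω = ω₀/Q = 1.135e+04 rad/s; BW = Δω/(2π) = 1807 Hz.

(a) f₀ = 9062 Hz  (b) Q = 5.014  (c) BW = 1807 Hz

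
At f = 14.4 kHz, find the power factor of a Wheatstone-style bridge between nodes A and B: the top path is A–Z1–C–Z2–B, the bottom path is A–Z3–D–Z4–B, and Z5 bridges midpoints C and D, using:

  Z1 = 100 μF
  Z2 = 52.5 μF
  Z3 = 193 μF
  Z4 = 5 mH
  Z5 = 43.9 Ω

Step 1 — Angular frequency: ω = 2π·f = 2π·1.44e+04 = 9.048e+04 rad/s.
Step 2 — Component impedances:
  Z1: Z = 1/(jωC) = -j/(ω·C) = 0 - j0.1105 Ω
  Z2: Z = 1/(jωC) = -j/(ω·C) = 0 - j0.2105 Ω
  Z3: Z = 1/(jωC) = -j/(ω·C) = 0 - j0.05727 Ω
  Z4: Z = jωL = j·9.048e+04·0.005 = 0 + j452.4 Ω
  Z5: Z = R = 43.9 Ω
Step 3 — Bridge requires nodal analysis (the Z5 bridge couples midpoints C and D, so the two paths cannot be reduced to a simple series/parallel combination). Setting node B to ground and injecting 1 A at node A, the 3-node admittance system at A, C, D solves to V_A = Z_AB = 0.0002789 - j0.3213 Ω = 0.3213∠-90.0° Ω.
Step 4 — Power factor: PF = cos(φ) = Re(Z)/|Z| = 0.0002789/0.3213 = 0.000868.
Step 5 — Type: Im(Z) = -0.3213 ⇒ leading (phase φ = -90.0°).

PF = 0.000868 (leading, φ = -90.0°)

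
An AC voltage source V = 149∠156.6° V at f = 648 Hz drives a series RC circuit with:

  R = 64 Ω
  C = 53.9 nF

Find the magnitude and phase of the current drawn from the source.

Step 1 — Angular frequency: ω = 2π·f = 2π·648 = 4072 rad/s.
Step 2 — Component impedances:
  R: Z = R = 64 Ω
  C: Z = 1/(jωC) = -j/(ω·C) = 0 - j4557 Ω
Step 3 — Series combination: Z_total = R + C = 64 - j4557 Ω = 4557∠-89.2° Ω.
Step 4 — Source phasor: V = 149∠156.6° V = -136.7 + j59.18 V.
Step 5 — Ohm's law: I = V / Z_total = (-136.7 + j59.18) / (64 - j4557) = -0.01341 - j0.02982 A.
Step 6 — Convert to polar: |I| = 0.0327 A, ∠I = -114.2°.

I = 0.0327∠-114.2° A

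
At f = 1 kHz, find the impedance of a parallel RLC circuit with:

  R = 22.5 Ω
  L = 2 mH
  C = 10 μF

Step 1 — Angular frequency: ω = 2π·f = 2π·1000 = 6283 rad/s.
Step 2 — Component impedances:
  R: Z = R = 22.5 Ω
  L: Z = jωL = j·6283·0.002 = 0 + j12.57 Ω
  C: Z = 1/(jωC) = -j/(ω·C) = 0 - j15.92 Ω
Step 3 — Parallel combination: 1/Z_total = 1/R + 1/L + 1/C; Z_total = 19.7 + j7.424 Ω = 21.06∠20.6° Ω.

Z = 19.7 + j7.424 Ω = 21.06∠20.6° Ω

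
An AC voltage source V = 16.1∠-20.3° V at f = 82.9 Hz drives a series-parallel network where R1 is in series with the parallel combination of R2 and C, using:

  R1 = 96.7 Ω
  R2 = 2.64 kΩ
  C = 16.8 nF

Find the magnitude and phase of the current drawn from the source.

Step 1 — Angular frequency: ω = 2π·f = 2π·82.9 = 520.9 rad/s.
Step 2 — Component impedances:
  R1: Z = R = 96.7 Ω
  R2: Z = R = 2640 Ω
  C: Z = 1/(jωC) = -j/(ω·C) = 0 - j1.143e+05 Ω
Step 3 — Parallel branch: R2 || C = 1/(1/R2 + 1/C) = 2639 - j60.96 Ω.
Step 4 — Series with R1: Z_total = R1 + (R2 || C) = 2735 - j60.96 Ω = 2736∠-1.3° Ω.
Step 5 — Source phasor: V = 16.1∠-20.3° V = 15.1 - j5.586 V.
Step 6 — Ohm's law: I = V / Z_total = (15.1 - j5.586) / (2735 - j60.96) = 0.005563 - j0.001918 A.
Step 7 — Convert to polar: |I| = 0.005885 A, ∠I = -19.0°.

I = 0.005885∠-19.0° A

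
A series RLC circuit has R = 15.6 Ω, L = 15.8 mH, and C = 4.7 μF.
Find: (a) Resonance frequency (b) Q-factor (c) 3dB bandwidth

Step 1 — Resonance: ω₀ = 1/√(LC) = 1/√(0.0158·4.7e-06) = 3670 rad/s.
Step 2 — f₀ = ω₀/(2π) = 584 Hz.
Step 3 — Series Q: Q = ω₀L/R = 3670·0.0158/15.6 = 3.717.
Step 4 — Bandwidth: Δω = ω₀/Q = 987.3 rad/s; BW = Δω/(2π) = 157.1 Hz.

(a) f₀ = 584 Hz  (b) Q = 3.717  (c) BW = 157.1 Hz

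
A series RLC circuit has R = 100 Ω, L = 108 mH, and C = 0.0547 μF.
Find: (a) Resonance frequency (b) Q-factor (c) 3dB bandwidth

Step 1 — Resonance: ω₀ = 1/√(LC) = 1/√(0.108·5.47e-08) = 1.301e+04 rad/s.
Step 2 — f₀ = ω₀/(2π) = 2071 Hz.
Step 3 — Series Q: Q = ω₀L/R = 1.301e+04·0.108/100 = 14.05.
Step 4 — Bandwidth: Δω = ω₀/Q = 925.9 rad/s; BW = Δω/(2π) = 147.4 Hz.

(a) f₀ = 2071 Hz  (b) Q = 14.05  (c) BW = 147.4 Hz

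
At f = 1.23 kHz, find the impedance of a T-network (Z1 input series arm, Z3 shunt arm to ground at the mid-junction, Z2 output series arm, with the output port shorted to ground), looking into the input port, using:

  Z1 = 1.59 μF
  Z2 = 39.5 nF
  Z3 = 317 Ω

Step 1 — Angular frequency: ω = 2π·f = 2π·1230 = 7728 rad/s.
Step 2 — Component impedances:
  Z1: Z = 1/(jωC) = -j/(ω·C) = 0 - j81.38 Ω
  Z2: Z = 1/(jωC) = -j/(ω·C) = 0 - j3276 Ω
  Z3: Z = R = 317 Ω
Step 3 — With the output port shorted to ground, the output series arm Z2 runs from the junction to ground; the shunt arm Z3 also runs from the junction to ground. They appear in parallel: Z3 || Z2 = 314.1 - j30.39 Ω.
Step 4 — Series with input arm Z1: Z_in = Z1 + (Z3 || Z2) = 314.1 - j111.8 Ω = 333.4∠-19.6° Ω.

Z = 314.1 - j111.8 Ω = 333.4∠-19.6° Ω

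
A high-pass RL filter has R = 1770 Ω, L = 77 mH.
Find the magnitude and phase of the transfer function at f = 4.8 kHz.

Step 1 — Angular frequency: ω = 2π·4800 = 3.016e+04 rad/s.
Step 2 — Transfer function: H(jω) = jωL/(R + jωL).
Step 3 — Numerator jωL = j·2322; denominator R + jωL = 1770 + j2322.
Step 4 — H = 0.6325 + j0.4821.
Step 5 — Magnitude: |H| = 0.7953 (-2.0 dB); phase: φ = 37.3°.

|H| = 0.7953 (-2.0 dB), φ = 37.3°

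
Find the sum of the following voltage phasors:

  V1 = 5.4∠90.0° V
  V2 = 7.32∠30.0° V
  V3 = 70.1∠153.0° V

Step 1 — Convert each phasor to rectangular form:
  V1 = 5.4·(cos(90.0°) + j·sin(90.0°)) = 0 + j5.4 V
  V2 = 7.32·(cos(30.0°) + j·sin(30.0°)) = 6.339 + j3.66 V
  V3 = 70.1·(cos(153.0°) + j·sin(153.0°)) = -62.46 + j31.82 V
Step 2 — Sum components: V_total = -56.12 + j40.88 V.
Step 3 — Convert to polar: |V_total| = 69.43 V, ∠V_total = 143.9°.

V_total = 69.43∠143.9° V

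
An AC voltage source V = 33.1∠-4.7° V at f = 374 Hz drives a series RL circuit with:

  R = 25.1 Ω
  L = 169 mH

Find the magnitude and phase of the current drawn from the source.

Step 1 — Angular frequency: ω = 2π·f = 2π·374 = 2350 rad/s.
Step 2 — Component impedances:
  R: Z = R = 25.1 Ω
  L: Z = jωL = j·2350·0.169 = 0 + j397.1 Ω
Step 3 — Series combination: Z_total = R + L = 25.1 + j397.1 Ω = 397.9∠86.4° Ω.
Step 4 — Source phasor: V = 33.1∠-4.7° V = 32.99 - j2.712 V.
Step 5 — Ohm's law: I = V / Z_total = (32.99 - j2.712) / (25.1 + j397.1) = -0.001573 - j0.08317 A.
Step 6 — Convert to polar: |I| = 0.08318 A, ∠I = -91.1°.

I = 0.08318∠-91.1° A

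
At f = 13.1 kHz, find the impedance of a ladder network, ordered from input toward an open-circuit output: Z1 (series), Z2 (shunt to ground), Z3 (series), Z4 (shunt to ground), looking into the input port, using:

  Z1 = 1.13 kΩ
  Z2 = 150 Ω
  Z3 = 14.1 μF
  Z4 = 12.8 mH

Step 1 — Angular frequency: ω = 2π·f = 2π·1.31e+04 = 8.231e+04 rad/s.
Step 2 — Component impedances:
  Z1: Z = R = 1130 Ω
  Z2: Z = R = 150 Ω
  Z3: Z = 1/(jωC) = -j/(ω·C) = 0 - j0.8616 Ω
  Z4: Z = jωL = j·8.231e+04·0.0128 = 0 + j1054 Ω
Step 3 — Ladder network (open output): work backward from the far end, alternating series and parallel combinations. Z_in = 1277 + j20.95 Ω = 1277∠0.9° Ω.

Z = 1277 + j20.95 Ω = 1277∠0.9° Ω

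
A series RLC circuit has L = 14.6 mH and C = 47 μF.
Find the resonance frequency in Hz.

Step 1 — Resonance condition Im(Z)=0 gives ω₀ = 1/√(LC).
Step 2 — ω₀ = 1/√(0.0146·4.7e-05) = 1207 rad/s.
Step 3 — f₀ = ω₀/(2π) = 192.1 Hz.

f₀ = 192.1 Hz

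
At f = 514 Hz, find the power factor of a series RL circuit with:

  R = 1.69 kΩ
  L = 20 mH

Step 1 — Angular frequency: ω = 2π·f = 2π·514 = 3230 rad/s.
Step 2 — Component impedances:
  R: Z = R = 1690 Ω
  L: Z = jωL = j·3230·0.02 = 0 + j64.59 Ω
Step 3 — Series combination: Z_total = R + L = 1690 + j64.59 Ω = 1691∠2.2° Ω.
Step 4 — Power factor: PF = cos(φ) = Re(Z)/|Z| = 1690/1691.2 = 0.9993.
Step 5 — Type: Im(Z) = 64.59 ⇒ lagging (phase φ = 2.2°).

PF = 0.9993 (lagging, φ = 2.2°)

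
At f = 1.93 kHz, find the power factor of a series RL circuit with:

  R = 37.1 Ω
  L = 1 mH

Step 1 — Angular frequency: ω = 2π·f = 2π·1930 = 1.213e+04 rad/s.
Step 2 — Component impedances:
  R: Z = R = 37.1 Ω
  L: Z = jωL = j·1.213e+04·0.001 = 0 + j12.13 Ω
Step 3 — Series combination: Z_total = R + L = 37.1 + j12.13 Ω = 39.03∠18.1° Ω.
Step 4 — Power factor: PF = cos(φ) = Re(Z)/|Z| = 37.1/39.032 = 0.9505.
Step 5 — Type: Im(Z) = 12.13 ⇒ lagging (phase φ = 18.1°).

PF = 0.9505 (lagging, φ = 18.1°)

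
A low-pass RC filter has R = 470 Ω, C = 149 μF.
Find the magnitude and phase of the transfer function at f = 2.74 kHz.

Step 1 — Angular frequency: ω = 2π·2740 = 1.722e+04 rad/s.
Step 2 — Transfer function: H(jω) = 1/(1 + jωRC).
Step 3 — Denominator: 1 + jωRC = 1 + j·1.722e+04·470·0.000149 = 1 + j1206.
Step 4 — H = 6.88e-07 - j0.0008294.
Step 5 — Magnitude: |H| = 0.0008294 (-61.6 dB); phase: φ = -90.0°.

|H| = 0.0008294 (-61.6 dB), φ = -90.0°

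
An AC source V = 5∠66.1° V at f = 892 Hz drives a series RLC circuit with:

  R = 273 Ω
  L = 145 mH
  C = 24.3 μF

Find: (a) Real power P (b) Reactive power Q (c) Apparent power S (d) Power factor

Step 1 — Angular frequency: ω = 2π·f = 2π·892 = 5605 rad/s.
Step 2 — Component impedances:
  R: Z = R = 273 Ω
  L: Z = jωL = j·5605·0.145 = 0 + j812.7 Ω
  C: Z = 1/(jωC) = -j/(ω·C) = 0 - j7.343 Ω
Step 3 — Series combination: Z_total = R + L + C = 273 + j805.3 Ω = 850.3∠71.3° Ω.
Step 4 — Source phasor: V = 5∠66.1° V = 2.026 + j4.571 V.
Step 5 — Current: I = V / Z = 0.005856 - j0.0005302 A = 0.00588∠-5.2° A.
Step 6 — Complex power: S = V·I* = 0.009439 + j0.02784 VA.
Step 7 — Real power: P = Re(S) = 0.009439 W.
Step 8 — Reactive power: Q = Im(S) = 0.02784 VAR.
Step 9 — Apparent power: |S| = 0.0294 VA.
Step 10 — Power factor: PF = P/|S| = 0.321 (lagging).

(a) P = 0.009439 W  (b) Q = 0.02784 VAR  (c) S = 0.0294 VA  (d) PF = 0.321 (lagging)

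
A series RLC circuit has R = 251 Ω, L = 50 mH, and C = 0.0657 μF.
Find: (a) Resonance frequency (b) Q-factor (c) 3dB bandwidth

Step 1 — Resonance condition Im(Z)=0 gives ω₀ = 1/√(LC).
Step 2 — ω₀ = 1/√(0.05·6.57e-08) = 1.745e+04 rad/s.
Step 3 — f₀ = ω₀/(2π) = 2777 Hz.
Step 4 — Series Q: Q = ω₀L/R = 1.745e+04·0.05/251 = 3.476.
Step 5 — 3dB bandwidth: Δω = ω₀/Q = 5020 rad/s; BW = Δω/(2π) = 799 Hz.

(a) f₀ = 2777 Hz  (b) Q = 3.476  (c) BW = 799 Hz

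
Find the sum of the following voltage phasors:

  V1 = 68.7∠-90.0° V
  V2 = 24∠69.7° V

Step 1 — Convert each phasor to rectangular form:
  V1 = 68.7·(cos(-90.0°) + j·sin(-90.0°)) = 0 - j68.7 V
  V2 = 24·(cos(69.7°) + j·sin(69.7°)) = 8.326 + j22.51 V
Step 2 — Sum components: V_total = 8.326 - j46.19 V.
Step 3 — Convert to polar: |V_total| = 46.94 V, ∠V_total = -79.8°.

V_total = 46.94∠-79.8° V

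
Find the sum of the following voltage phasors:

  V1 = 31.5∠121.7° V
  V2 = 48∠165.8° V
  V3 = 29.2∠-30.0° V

Step 1 — Convert each phasor to rectangular form:
  V1 = 31.5·(cos(121.7°) + j·sin(121.7°)) = -16.55 + j26.8 V
  V2 = 48·(cos(165.8°) + j·sin(165.8°)) = -46.53 + j11.77 V
  V3 = 29.2·(cos(-30.0°) + j·sin(-30.0°)) = 25.29 - j14.6 V
Step 2 — Sum components: V_total = -37.8 + j23.98 V.
Step 3 — Convert to polar: |V_total| = 44.76 V, ∠V_total = 147.6°.

V_total = 44.76∠147.6° V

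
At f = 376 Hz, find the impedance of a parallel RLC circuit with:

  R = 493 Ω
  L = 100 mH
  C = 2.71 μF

Step 1 — Angular frequency: ω = 2π·f = 2π·376 = 2362 rad/s.
Step 2 — Component impedances:
  R: Z = R = 493 Ω
  L: Z = jωL = j·2362·0.1 = 0 + j236.2 Ω
  C: Z = 1/(jωC) = -j/(ω·C) = 0 - j156.2 Ω
Step 3 — Parallel combination: 1/Z_total = 1/R + 1/L + 1/C; Z_total = 230 - j245.9 Ω = 336.7∠-46.9° Ω.

Z = 230 - j245.9 Ω = 336.7∠-46.9° Ω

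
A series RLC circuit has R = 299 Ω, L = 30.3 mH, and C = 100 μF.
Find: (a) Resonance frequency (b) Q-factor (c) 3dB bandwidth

Step 1 — Resonance: ω₀ = 1/√(LC) = 1/√(0.0303·0.0001) = 574.5 rad/s.
Step 2 — f₀ = ω₀/(2π) = 91.43 Hz.
Step 3 — Series Q: Q = ω₀L/R = 574.5·0.0303/299 = 0.05822.
Step 4 — Bandwidth: Δω = ω₀/Q = 9868 rad/s; BW = Δω/(2π) = 1571 Hz.

(a) f₀ = 91.43 Hz  (b) Q = 0.05822  (c) BW = 1571 Hz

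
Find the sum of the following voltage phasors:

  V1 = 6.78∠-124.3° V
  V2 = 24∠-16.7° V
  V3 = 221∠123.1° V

Step 1 — Convert each phasor to rectangular form:
  V1 = 6.78·(cos(-124.3°) + j·sin(-124.3°)) = -3.821 - j5.601 V
  V2 = 24·(cos(-16.7°) + j·sin(-16.7°)) = 22.99 - j6.897 V
  V3 = 221·(cos(123.1°) + j·sin(123.1°)) = -120.7 + j185.1 V
Step 2 — Sum components: V_total = -101.5 + j172.6 V.
Step 3 — Convert to polar: |V_total| = 200.3 V, ∠V_total = 120.5°.

V_total = 200.3∠120.5° V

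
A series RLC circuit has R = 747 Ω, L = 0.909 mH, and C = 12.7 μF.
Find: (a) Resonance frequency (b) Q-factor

Step 1 — Resonance condition Im(Z)=0 gives ω₀ = 1/√(LC).
Step 2 — ω₀ = 1/√(0.000909·1.27e-05) = 9307 rad/s.
Step 3 — f₀ = ω₀/(2π) = 1481 Hz.
Step 4 — Series Q: Q = ω₀L/R = 9307·0.000909/747 = 0.01133.

(a) f₀ = 1481 Hz  (b) Q = 0.01133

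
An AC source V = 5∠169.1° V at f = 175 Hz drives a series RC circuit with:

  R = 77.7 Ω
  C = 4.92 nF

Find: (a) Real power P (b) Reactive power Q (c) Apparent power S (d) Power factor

Step 1 — Angular frequency: ω = 2π·f = 2π·175 = 1100 rad/s.
Step 2 — Component impedances:
  R: Z = R = 77.7 Ω
  C: Z = 1/(jωC) = -j/(ω·C) = 0 - j1.848e+05 Ω
Step 3 — Series combination: Z_total = R + C = 77.7 - j1.848e+05 Ω = 1.848e+05∠-90.0° Ω.
Step 4 — Source phasor: V = 5∠169.1° V = -4.91 + j0.9455 V.
Step 5 — Current: I = V / Z = -5.126e-06 - j2.656e-05 A = 2.705e-05∠-100.9° A.
Step 6 — Complex power: S = V·I* = 5.685e-08 - j0.0001352 VA.
Step 7 — Real power: P = Re(S) = 5.685e-08 W.
Step 8 — Reactive power: Q = Im(S) = -0.0001352 VAR.
Step 9 — Apparent power: |S| = 0.0001352 VA.
Step 10 — Power factor: PF = P/|S| = 0.0004203 (leading).

(a) P = 5.685e-08 W  (b) Q = -0.0001352 VAR  (c) S = 0.0001352 VA  (d) PF = 0.0004203 (leading)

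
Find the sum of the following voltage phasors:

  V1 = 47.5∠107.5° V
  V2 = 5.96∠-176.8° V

Step 1 — Convert each phasor to rectangular form:
  V1 = 47.5·(cos(107.5°) + j·sin(107.5°)) = -14.28 + j45.3 V
  V2 = 5.96·(cos(-176.8°) + j·sin(-176.8°)) = -5.951 - j0.3327 V
Step 2 — Sum components: V_total = -20.23 + j44.97 V.
Step 3 — Convert to polar: |V_total| = 49.31 V, ∠V_total = 114.2°.

V_total = 49.31∠114.2° V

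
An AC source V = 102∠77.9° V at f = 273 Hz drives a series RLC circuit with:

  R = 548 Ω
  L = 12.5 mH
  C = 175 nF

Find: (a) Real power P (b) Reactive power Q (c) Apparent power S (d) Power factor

Step 1 — Angular frequency: ω = 2π·f = 2π·273 = 1715 rad/s.
Step 2 — Component impedances:
  R: Z = R = 548 Ω
  L: Z = jωL = j·1715·0.0125 = 0 + j21.44 Ω
  C: Z = 1/(jωC) = -j/(ω·C) = 0 - j3331 Ω
Step 3 — Series combination: Z_total = R + L + C = 548 - j3310 Ω = 3355∠-80.6° Ω.
Step 4 — Source phasor: V = 102∠77.9° V = 21.38 + j99.73 V.
Step 5 — Current: I = V / Z = -0.02829 + j0.01114 A = 0.0304∠158.5° A.
Step 6 — Complex power: S = V·I* = 0.5065 - j3.059 VA.
Step 7 — Real power: P = Re(S) = 0.5065 W.
Step 8 — Reactive power: Q = Im(S) = -3.059 VAR.
Step 9 — Apparent power: |S| = 3.101 VA.
Step 10 — Power factor: PF = P/|S| = 0.1633 (leading).

(a) P = 0.5065 W  (b) Q = -3.059 VAR  (c) S = 3.101 VA  (d) PF = 0.1633 (leading)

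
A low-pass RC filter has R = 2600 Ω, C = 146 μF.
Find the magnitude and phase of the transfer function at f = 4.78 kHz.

Step 1 — Angular frequency: ω = 2π·4780 = 3.003e+04 rad/s.
Step 2 — Transfer function: H(jω) = 1/(1 + jωRC).
Step 3 — Denominator: 1 + jωRC = 1 + j·3.003e+04·2600·0.000146 = 1 + j1.14e+04.
Step 4 — H = 7.694e-09 - j8.771e-05.
Step 5 — Magnitude: |H| = 8.771e-05 (-81.1 dB); phase: φ = -90.0°.

|H| = 8.771e-05 (-81.1 dB), φ = -90.0°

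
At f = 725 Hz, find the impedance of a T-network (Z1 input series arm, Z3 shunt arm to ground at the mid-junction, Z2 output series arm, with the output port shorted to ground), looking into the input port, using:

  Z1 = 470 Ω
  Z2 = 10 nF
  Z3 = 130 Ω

Step 1 — Angular frequency: ω = 2π·f = 2π·725 = 4555 rad/s.
Step 2 — Component impedances:
  Z1: Z = R = 470 Ω
  Z2: Z = 1/(jωC) = -j/(ω·C) = 0 - j2.195e+04 Ω
  Z3: Z = R = 130 Ω
Step 3 — With the output port shorted to ground, the output series arm Z2 runs from the junction to ground; the shunt arm Z3 also runs from the junction to ground. They appear in parallel: Z3 || Z2 = 130 - j0.7698 Ω.
Step 4 — Series with input arm Z1: Z_in = Z1 + (Z3 || Z2) = 600 - j0.7698 Ω = 600∠-0.1° Ω.

Z = 600 - j0.7698 Ω = 600∠-0.1° Ω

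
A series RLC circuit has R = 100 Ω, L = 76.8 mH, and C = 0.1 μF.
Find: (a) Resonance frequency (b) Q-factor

Step 1 — Resonance condition Im(Z)=0 gives ω₀ = 1/√(LC).
Step 2 — ω₀ = 1/√(0.0768·1e-07) = 1.141e+04 rad/s.
Step 3 — f₀ = ω₀/(2π) = 1816 Hz.
Step 4 — Series Q: Q = ω₀L/R = 1.141e+04·0.0768/100 = 8.764.

(a) f₀ = 1816 Hz  (b) Q = 8.764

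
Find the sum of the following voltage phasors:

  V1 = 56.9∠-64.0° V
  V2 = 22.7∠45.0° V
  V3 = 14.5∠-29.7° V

Step 1 — Convert each phasor to rectangular form:
  V1 = 56.9·(cos(-64.0°) + j·sin(-64.0°)) = 24.94 - j51.14 V
  V2 = 22.7·(cos(45.0°) + j·sin(45.0°)) = 16.05 + j16.05 V
  V3 = 14.5·(cos(-29.7°) + j·sin(-29.7°)) = 12.6 - j7.184 V
Step 2 — Sum components: V_total = 53.59 - j42.27 V.
Step 3 — Convert to polar: |V_total| = 68.26 V, ∠V_total = -38.3°.

V_total = 68.26∠-38.3° V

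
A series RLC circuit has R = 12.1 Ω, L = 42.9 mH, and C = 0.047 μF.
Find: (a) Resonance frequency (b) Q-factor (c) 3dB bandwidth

Step 1 — Resonance condition Im(Z)=0 gives ω₀ = 1/√(LC).
Step 2 — ω₀ = 1/√(0.0429·4.7e-08) = 2.227e+04 rad/s.
Step 3 — f₀ = ω₀/(2π) = 3544 Hz.
Step 4 — Series Q: Q = ω₀L/R = 2.227e+04·0.0429/12.1 = 78.96.
Step 5 — 3dB bandwidth: Δω = ω₀/Q = 282.1 rad/s; BW = Δω/(2π) = 44.89 Hz.

(a) f₀ = 3544 Hz  (b) Q = 78.96  (c) BW = 44.89 Hz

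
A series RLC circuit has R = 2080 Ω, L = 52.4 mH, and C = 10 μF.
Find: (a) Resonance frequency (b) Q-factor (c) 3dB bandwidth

Step 1 — Resonance condition Im(Z)=0 gives ω₀ = 1/√(LC).
Step 2 — ω₀ = 1/√(0.0524·1e-05) = 1381 rad/s.
Step 3 — f₀ = ω₀/(2π) = 219.9 Hz.
Step 4 — Series Q: Q = ω₀L/R = 1381·0.0524/2080 = 0.0348.
Step 5 — 3dB bandwidth: Δω = ω₀/Q = 3.969e+04 rad/s; BW = Δω/(2π) = 6318 Hz.

(a) f₀ = 219.9 Hz  (b) Q = 0.0348  (c) BW = 6318 Hz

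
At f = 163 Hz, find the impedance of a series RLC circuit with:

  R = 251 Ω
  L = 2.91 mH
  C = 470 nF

Step 1 — Angular frequency: ω = 2π·f = 2π·163 = 1024 rad/s.
Step 2 — Component impedances:
  R: Z = R = 251 Ω
  L: Z = jωL = j·1024·0.00291 = 0 + j2.98 Ω
  C: Z = 1/(jωC) = -j/(ω·C) = 0 - j2077 Ω
Step 3 — Series combination: Z_total = R + L + C = 251 - j2074 Ω = 2090∠-83.1° Ω.

Z = 251 - j2074 Ω = 2090∠-83.1° Ω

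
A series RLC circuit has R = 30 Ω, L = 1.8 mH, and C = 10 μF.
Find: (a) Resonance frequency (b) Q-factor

Step 1 — Resonance condition Im(Z)=0 gives ω₀ = 1/√(LC).
Step 2 — ω₀ = 1/√(0.0018·1e-05) = 7454 rad/s.
Step 3 — f₀ = ω₀/(2π) = 1186 Hz.
Step 4 — Series Q: Q = ω₀L/R = 7454·0.0018/30 = 0.4472.

(a) f₀ = 1186 Hz  (b) Q = 0.4472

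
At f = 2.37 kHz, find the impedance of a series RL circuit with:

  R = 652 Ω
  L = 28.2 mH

Step 1 — Angular frequency: ω = 2π·f = 2π·2370 = 1.489e+04 rad/s.
Step 2 — Component impedances:
  R: Z = R = 652 Ω
  L: Z = jωL = j·1.489e+04·0.0282 = 0 + j419.9 Ω
Step 3 — Series combination: Z_total = R + L = 652 + j419.9 Ω = 775.5∠32.8° Ω.

Z = 652 + j419.9 Ω = 775.5∠32.8° Ω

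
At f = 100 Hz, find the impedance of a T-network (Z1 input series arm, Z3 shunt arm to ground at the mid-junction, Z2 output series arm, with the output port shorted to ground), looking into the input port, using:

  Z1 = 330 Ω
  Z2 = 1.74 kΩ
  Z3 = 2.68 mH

Step 1 — Angular frequency: ω = 2π·f = 2π·100 = 628.3 rad/s.
Step 2 — Component impedances:
  Z1: Z = R = 330 Ω
  Z2: Z = R = 1740 Ω
  Z3: Z = jωL = j·628.3·0.00268 = 0 + j1.684 Ω
Step 3 — With the output port shorted to ground, the output series arm Z2 runs from the junction to ground; the shunt arm Z3 also runs from the junction to ground. They appear in parallel: Z3 || Z2 = 0.00163 + j1.684 Ω.
Step 4 — Series with input arm Z1: Z_in = Z1 + (Z3 || Z2) = 330 + j1.684 Ω = 330∠0.3° Ω.

Z = 330 + j1.684 Ω = 330∠0.3° Ω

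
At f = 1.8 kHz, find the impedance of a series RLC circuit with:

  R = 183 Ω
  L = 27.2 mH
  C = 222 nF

Step 1 — Angular frequency: ω = 2π·f = 2π·1800 = 1.131e+04 rad/s.
Step 2 — Component impedances:
  R: Z = R = 183 Ω
  L: Z = jωL = j·1.131e+04·0.0272 = 0 + j307.6 Ω
  C: Z = 1/(jωC) = -j/(ω·C) = 0 - j398.3 Ω
Step 3 — Series combination: Z_total = R + L + C = 183 - j90.66 Ω = 204.2∠-26.4° Ω.

Z = 183 - j90.66 Ω = 204.2∠-26.4° Ω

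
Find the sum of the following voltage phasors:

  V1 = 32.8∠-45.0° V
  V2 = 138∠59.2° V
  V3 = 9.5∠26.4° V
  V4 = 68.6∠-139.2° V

Step 1 — Convert each phasor to rectangular form:
  V1 = 32.8·(cos(-45.0°) + j·sin(-45.0°)) = 23.19 - j23.19 V
  V2 = 138·(cos(59.2°) + j·sin(59.2°)) = 70.66 + j118.5 V
  V3 = 9.5·(cos(26.4°) + j·sin(26.4°)) = 8.509 + j4.224 V
  V4 = 68.6·(cos(-139.2°) + j·sin(-139.2°)) = -51.93 - j44.82 V
Step 2 — Sum components: V_total = 50.43 + j54.74 V.
Step 3 — Convert to polar: |V_total| = 74.43 V, ∠V_total = 47.3°.

V_total = 74.43∠47.3° V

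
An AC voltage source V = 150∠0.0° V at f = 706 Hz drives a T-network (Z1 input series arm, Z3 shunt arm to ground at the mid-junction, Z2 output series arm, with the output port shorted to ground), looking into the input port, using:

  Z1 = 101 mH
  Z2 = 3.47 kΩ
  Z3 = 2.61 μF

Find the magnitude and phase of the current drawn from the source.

Step 1 — Angular frequency: ω = 2π·f = 2π·706 = 4436 rad/s.
Step 2 — Component impedances:
  Z1: Z = jωL = j·4436·0.101 = 0 + j448 Ω
  Z2: Z = R = 3470 Ω
  Z3: Z = 1/(jωC) = -j/(ω·C) = 0 - j86.37 Ω
Step 3 — With the output port shorted to ground, the output series arm Z2 runs from the junction to ground; the shunt arm Z3 also runs from the junction to ground. They appear in parallel: Z3 || Z2 = 2.149 - j86.32 Ω.
Step 4 — Series with input arm Z1: Z_in = Z1 + (Z3 || Z2) = 2.149 + j361.7 Ω = 361.7∠89.7° Ω.
Step 5 — Source phasor: V = 150∠0.0° V = 150 V.
Step 6 — Ohm's law: I = V / Z_total = (150) / (2.149 + j361.7) = 0.002463 - j0.4147 A.
Step 7 — Convert to polar: |I| = 0.4147 A, ∠I = -89.7°.

I = 0.4147∠-89.7° A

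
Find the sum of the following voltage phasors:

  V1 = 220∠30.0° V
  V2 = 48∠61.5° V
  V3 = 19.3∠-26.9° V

Step 1 — Convert each phasor to rectangular form:
  V1 = 220·(cos(30.0°) + j·sin(30.0°)) = 190.5 + j110 V
  V2 = 48·(cos(61.5°) + j·sin(61.5°)) = 22.9 + j42.18 V
  V3 = 19.3·(cos(-26.9°) + j·sin(-26.9°)) = 17.21 - j8.732 V
Step 2 — Sum components: V_total = 230.6 + j143.5 V.
Step 3 — Convert to polar: |V_total| = 271.6 V, ∠V_total = 31.9°.

V_total = 271.6∠31.9° V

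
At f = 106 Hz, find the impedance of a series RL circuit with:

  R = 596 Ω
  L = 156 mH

Step 1 — Angular frequency: ω = 2π·f = 2π·106 = 666 rad/s.
Step 2 — Component impedances:
  R: Z = R = 596 Ω
  L: Z = jωL = j·666·0.156 = 0 + j103.9 Ω
Step 3 — Series combination: Z_total = R + L = 596 + j103.9 Ω = 605∠9.9° Ω.

Z = 596 + j103.9 Ω = 605∠9.9° Ω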